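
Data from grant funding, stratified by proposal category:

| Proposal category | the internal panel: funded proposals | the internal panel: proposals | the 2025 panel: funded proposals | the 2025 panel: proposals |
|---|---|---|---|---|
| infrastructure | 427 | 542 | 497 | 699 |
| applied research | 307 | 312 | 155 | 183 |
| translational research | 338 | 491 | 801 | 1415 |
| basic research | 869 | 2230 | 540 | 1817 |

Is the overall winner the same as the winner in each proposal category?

Yes

Infrastructure: the internal panel 427/542 = 78.8%, the 2025 panel 497/699 = 71.1% → the internal panel
Applied research: the internal panel 307/312 = 98.4%, the 2025 panel 155/183 = 84.7% → the internal panel
Translational research: the internal panel 338/491 = 68.8%, the 2025 panel 801/1415 = 56.6% → the internal panel
Basic research: the internal panel 869/2230 = 39.0%, the 2025 panel 540/1817 = 29.7% → the internal panel
Overall: the internal panel 1941/3575 = 54.3%, the 2025 panel 1993/4114 = 48.4% → the internal panel
The internal panel wins overall and in every proposal group — no reversal.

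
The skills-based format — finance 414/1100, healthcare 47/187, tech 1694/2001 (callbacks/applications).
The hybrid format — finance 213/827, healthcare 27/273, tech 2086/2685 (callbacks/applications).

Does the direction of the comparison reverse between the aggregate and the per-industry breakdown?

No

Finance: the skills-based format 414/1100 = 37.6%, the hybrid format 213/827 = 25.8% → the skills-based format
Healthcare: the skills-based format 47/187 = 25.1%, the hybrid format 27/273 = 9.9% → the skills-based format
Tech: the skills-based format 1694/2001 = 84.7%, the hybrid format 2086/2685 = 77.7% → the skills-based format
Overall: the skills-based format 2155/3288 = 65.5%, the hybrid format 2326/3785 = 61.5% → the skills-based format
The skills-based format wins overall and in every industry group — no reversal.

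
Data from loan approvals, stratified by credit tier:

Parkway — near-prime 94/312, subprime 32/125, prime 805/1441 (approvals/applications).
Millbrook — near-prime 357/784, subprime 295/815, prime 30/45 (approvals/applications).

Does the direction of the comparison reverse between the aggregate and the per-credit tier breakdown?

Yes

Near-prime: Parkway 94/312 = 30.1%, Millbrook 357/784 = 45.5% → Millbrook
Subprime: Parkway 32/125 = 25.6%, Millbrook 295/815 = 36.2% → Millbrook
Prime: Parkway 805/1441 = 55.9%, Millbrook 30/45 = 66.7% → Millbrook
Overall: Parkway 931/1878 = 49.6%, Millbrook 682/1644 = 41.5% → Parkway
Millbrook wins each credit group but Parkway wins overall — the comparison reverses. Millbrook's applications skew toward subprime, which has a lower base rate.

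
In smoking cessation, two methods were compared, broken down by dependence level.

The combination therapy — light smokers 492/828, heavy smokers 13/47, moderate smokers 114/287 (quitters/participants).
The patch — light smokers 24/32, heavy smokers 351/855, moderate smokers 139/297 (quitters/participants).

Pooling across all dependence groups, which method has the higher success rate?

Light smokers: the combination therapy 492/828 = 59.4%, the patch 24/32 = 75.0% → the patch
Heavy smokers: the combination therapy 13/47 = 27.7%, the patch 351/855 = 41.1% → the patch
Moderate smokers: the combination therapy 114/287 = 39.7%, the patch 139/297 = 46.8% → the patch
Overall: the combination therapy 619/1162 = 53.3%, the patch 514/1184 = 43.4% → the combination therapy
(The patch wins every dependence group but the combination therapy wins overall — the patch's participants skew toward the low-rate heavy smokers group.)

the combination therapy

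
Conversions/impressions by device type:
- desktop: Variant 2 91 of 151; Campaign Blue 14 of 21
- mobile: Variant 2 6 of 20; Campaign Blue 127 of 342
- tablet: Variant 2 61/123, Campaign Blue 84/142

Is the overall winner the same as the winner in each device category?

No

Desktop: Variant 2 91/151 = 60.3%, Campaign Blue 14/21 = 66.7% → Campaign Blue
Mobile: Variant 2 6/20 = 30.0%, Campaign Blue 127/342 = 37.1% → Campaign Blue
Tablet: Variant 2 61/123 = 49.6%, Campaign Blue 84/142 = 59.2% → Campaign Blue
Overall: Variant 2 158/294 = 53.7%, Campaign Blue 225/505 = 44.6% → Variant 2
Campaign Blue wins each device group but Variant 2 wins overall — the comparison reverses. Campaign Blue's impressions skew toward mobile, which has a lower base rate.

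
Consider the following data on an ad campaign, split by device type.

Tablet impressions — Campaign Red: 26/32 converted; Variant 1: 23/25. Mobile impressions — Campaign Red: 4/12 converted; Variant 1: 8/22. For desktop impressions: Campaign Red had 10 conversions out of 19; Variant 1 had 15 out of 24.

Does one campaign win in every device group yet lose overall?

Tablet: Campaign Red 26/32 = 81.2%, Variant 1 23/25 = 92.0% → Variant 1
Mobile: Campaign Red 4/12 = 33.3%, Variant 1 8/22 = 36.4% → Variant 1
Desktop: Campaign Red 10/19 = 52.6%, Variant 1 15/24 = 62.5% → Variant 1
Overall: Campaign Red 40/63 = 63.5%, Variant 1 46/71 = 64.8% → Variant 1
Variant 1 wins overall and in every device group — no reversal.

No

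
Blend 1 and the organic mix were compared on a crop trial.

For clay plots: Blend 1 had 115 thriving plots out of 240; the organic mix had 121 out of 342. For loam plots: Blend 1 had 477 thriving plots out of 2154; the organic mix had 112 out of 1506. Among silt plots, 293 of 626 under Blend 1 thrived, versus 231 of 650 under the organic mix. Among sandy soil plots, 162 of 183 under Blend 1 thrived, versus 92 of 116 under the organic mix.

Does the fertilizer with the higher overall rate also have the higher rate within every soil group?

Clay: Blend 1 115/240 = 47.9%, the organic mix 121/342 = 35.4% → Blend 1
Loam: Blend 1 477/2154 = 22.1%, the organic mix 112/1506 = 7.4% → Blend 1
Silt: Blend 1 293/626 = 46.8%, the organic mix 231/650 = 35.5% → Blend 1
Sandy soil: Blend 1 162/183 = 88.5%, the organic mix 92/116 = 79.3% → Blend 1
Overall: Blend 1 1047/3203 = 32.7%, the organic mix 556/2614 = 21.3% → Blend 1
Blend 1 wins overall and in every soil group — no reversal.

Yes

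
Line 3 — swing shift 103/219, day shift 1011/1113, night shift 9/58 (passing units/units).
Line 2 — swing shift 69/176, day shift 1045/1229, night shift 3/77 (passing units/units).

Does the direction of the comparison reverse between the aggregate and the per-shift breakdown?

No

Swing shift: Line 3 103/219 = 47.0%, Line 2 69/176 = 39.2% → Line 3
Day shift: Line 3 1011/1113 = 90.8%, Line 2 1045/1229 = 85.0% → Line 3
Night shift: Line 3 9/58 = 15.5%, Line 2 3/77 = 3.9% → Line 3
Overall: Line 3 1123/1390 = 80.8%, Line 2 1117/1482 = 75.4% → Line 3
Line 3 wins overall and in every shift group — no reversal.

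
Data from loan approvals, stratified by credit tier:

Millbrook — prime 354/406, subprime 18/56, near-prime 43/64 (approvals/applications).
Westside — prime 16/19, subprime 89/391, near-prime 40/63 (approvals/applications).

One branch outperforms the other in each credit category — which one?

Prime: Millbrook 354/406 = 87.2%, Westside 16/19 = 84.2% → Millbrook
Subprime: Millbrook 18/56 = 32.1%, Westside 89/391 = 22.8% → Millbrook
Near-prime: Millbrook 43/64 = 67.2%, Westside 40/63 = 63.5% → Millbrook
Millbrook has the higher rate in all 3 groups.

Millbrook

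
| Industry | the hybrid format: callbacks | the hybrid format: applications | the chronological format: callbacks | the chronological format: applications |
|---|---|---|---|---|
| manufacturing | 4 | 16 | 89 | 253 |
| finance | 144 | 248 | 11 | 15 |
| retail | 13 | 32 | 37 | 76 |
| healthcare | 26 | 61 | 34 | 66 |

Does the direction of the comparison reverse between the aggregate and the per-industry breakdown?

Manufacturing: the hybrid format 4/16 = 25.0%, the chronological format 89/253 = 35.2% → the chronological format
Finance: the hybrid format 144/248 = 58.1%, the chronological format 11/15 = 73.3% → the chronological format
Retail: the hybrid format 13/32 = 40.6%, the chronological format 37/76 = 48.7% → the chronological format
Healthcare: the hybrid format 26/61 = 42.6%, the chronological format 34/66 = 51.5% → the chronological format
Overall: the hybrid format 187/357 = 52.4%, the chronological format 171/410 = 41.7% → the hybrid format
The chronological format wins each industry group but the hybrid format wins overall — the comparison reverses. The chronological format's applications skew toward manufacturing, which has a lower base rate.

Yes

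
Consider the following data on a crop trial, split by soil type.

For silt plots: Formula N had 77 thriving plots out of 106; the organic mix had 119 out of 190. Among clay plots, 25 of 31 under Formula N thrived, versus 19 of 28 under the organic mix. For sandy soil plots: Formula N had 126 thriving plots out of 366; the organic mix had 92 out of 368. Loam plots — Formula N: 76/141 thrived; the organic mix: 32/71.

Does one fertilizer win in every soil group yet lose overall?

No

Silt: Formula N 77/106 = 72.6%, the organic mix 119/190 = 62.6% → Formula N
Clay: Formula N 25/31 = 80.6%, the organic mix 19/28 = 67.9% → Formula N
Sandy soil: Formula N 126/366 = 34.4%, the organic mix 92/368 = 25.0% → Formula N
Loam: Formula N 76/141 = 53.9%, the organic mix 32/71 = 45.1% → Formula N
Overall: Formula N 304/644 = 47.2%, the organic mix 262/657 = 39.9% → Formula N
Formula N wins overall and in every soil group — no reversal.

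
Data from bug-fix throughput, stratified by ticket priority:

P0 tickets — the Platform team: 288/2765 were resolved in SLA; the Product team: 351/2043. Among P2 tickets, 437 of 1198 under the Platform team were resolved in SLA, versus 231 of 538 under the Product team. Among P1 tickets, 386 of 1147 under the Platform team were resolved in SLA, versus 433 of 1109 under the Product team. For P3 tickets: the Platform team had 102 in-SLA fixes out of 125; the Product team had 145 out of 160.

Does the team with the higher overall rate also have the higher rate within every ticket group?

Yes

P0: the Platform team 288/2765 = 10.4%, the Product team 351/2043 = 17.2% → the Product team
P2: the Platform team 437/1198 = 36.5%, the Product team 231/538 = 42.9% → the Product team
P1: the Platform team 386/1147 = 33.7%, the Product team 433/1109 = 39.0% → the Product team
P3: the Platform team 102/125 = 81.6%, the Product team 145/160 = 90.6% → the Product team
Overall: the Platform team 1213/5235 = 23.2%, the Product team 1160/3850 = 30.1% → the Product team
The Product team wins overall and in every ticket group — no reversal.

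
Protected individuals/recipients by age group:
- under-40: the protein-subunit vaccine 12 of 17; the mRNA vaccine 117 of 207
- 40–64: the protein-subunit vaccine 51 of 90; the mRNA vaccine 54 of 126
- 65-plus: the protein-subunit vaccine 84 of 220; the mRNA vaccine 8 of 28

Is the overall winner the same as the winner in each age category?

No

Under-40: the protein-subunit vaccine 12/17 = 70.6%, the mRNA vaccine 117/207 = 56.5% → the protein-subunit vaccine
40–64: the protein-subunit vaccine 51/90 = 56.7%, the mRNA vaccine 54/126 = 42.9% → the protein-subunit vaccine
65-plus: the protein-subunit vaccine 84/220 = 38.2%, the mRNA vaccine 8/28 = 28.6% → the protein-subunit vaccine
Overall: the protein-subunit vaccine 147/327 = 45.0%, the mRNA vaccine 179/361 = 49.6% → the mRNA vaccine
The protein-subunit vaccine wins each age group but the mRNA vaccine wins overall — the comparison reverses. The protein-subunit vaccine's recipients skew toward 65-plus, which has a lower base rate.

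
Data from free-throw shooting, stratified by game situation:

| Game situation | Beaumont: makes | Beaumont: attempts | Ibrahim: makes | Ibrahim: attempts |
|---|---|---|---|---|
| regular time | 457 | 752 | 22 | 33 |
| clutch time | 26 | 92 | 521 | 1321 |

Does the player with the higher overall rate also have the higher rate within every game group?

Regular time: Beaumont 457/752 = 60.8%, Ibrahim 22/33 = 66.7% → Ibrahim
Clutch time: Beaumont 26/92 = 28.3%, Ibrahim 521/1321 = 39.4% → Ibrahim
Overall: Beaumont 483/844 = 57.2%, Ibrahim 543/1354 = 40.1% → Beaumont
Ibrahim wins each game group but Beaumont wins overall — the comparison reverses. Ibrahim's attempts skew toward clutch time, which has a lower base rate.

No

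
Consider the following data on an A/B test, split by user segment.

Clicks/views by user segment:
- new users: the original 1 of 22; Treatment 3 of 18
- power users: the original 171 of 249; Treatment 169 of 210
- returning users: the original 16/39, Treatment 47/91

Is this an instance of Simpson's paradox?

No

New users: the original 1/22 = 4.5%, Treatment 3/18 = 16.7% → Treatment
Power users: the original 171/249 = 68.7%, Treatment 169/210 = 80.5% → Treatment
Returning users: the original 16/39 = 41.0%, Treatment 47/91 = 51.6% → Treatment
Overall: the original 188/310 = 60.6%, Treatment 219/319 = 68.7% → Treatment
Treatment wins overall and in every user group — no reversal.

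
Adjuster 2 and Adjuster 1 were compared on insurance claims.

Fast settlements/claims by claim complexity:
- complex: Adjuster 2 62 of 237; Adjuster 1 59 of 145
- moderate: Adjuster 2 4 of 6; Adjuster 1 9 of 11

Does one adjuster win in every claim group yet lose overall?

Complex: Adjuster 2 62/237 = 26.2%, Adjuster 1 59/145 = 40.7% → Adjuster 1
Moderate: Adjuster 2 4/6 = 66.7%, Adjuster 1 9/11 = 81.8% → Adjuster 1
Overall: Adjuster 2 66/243 = 27.2%, Adjuster 1 68/156 = 43.6% → Adjuster 1
Adjuster 1 wins overall and in every claim group — no reversal.

No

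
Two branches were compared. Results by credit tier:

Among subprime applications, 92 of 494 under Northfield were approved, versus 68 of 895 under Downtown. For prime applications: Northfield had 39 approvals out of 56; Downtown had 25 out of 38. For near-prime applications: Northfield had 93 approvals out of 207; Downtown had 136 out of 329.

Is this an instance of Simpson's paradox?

No

Subprime: Northfield 92/494 = 18.6%, Downtown 68/895 = 7.6% → Northfield
Prime: Northfield 39/56 = 69.6%, Downtown 25/38 = 65.8% → Northfield
Near-prime: Northfield 93/207 = 44.9%, Downtown 136/329 = 41.3% → Northfield
Overall: Northfield 224/757 = 29.6%, Downtown 229/1262 = 18.1% → Northfield
Northfield wins overall and in every credit group — no reversal.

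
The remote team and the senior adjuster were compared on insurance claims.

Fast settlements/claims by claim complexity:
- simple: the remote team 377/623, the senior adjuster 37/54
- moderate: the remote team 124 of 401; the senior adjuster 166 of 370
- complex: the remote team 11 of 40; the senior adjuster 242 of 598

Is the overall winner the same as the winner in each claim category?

Simple: the remote team 377/623 = 60.5%, the senior adjuster 37/54 = 68.5% → the senior adjuster
Moderate: the remote team 124/401 = 30.9%, the senior adjuster 166/370 = 44.9% → the senior adjuster
Complex: the remote team 11/40 = 27.5%, the senior adjuster 242/598 = 40.5% → the senior adjuster
Overall: the remote team 512/1064 = 48.1%, the senior adjuster 445/1022 = 43.5% → the remote team
The senior adjuster wins each claim group but the remote team wins overall — the comparison reverses. The senior adjuster's claims skew toward complex, which has a lower base rate.

No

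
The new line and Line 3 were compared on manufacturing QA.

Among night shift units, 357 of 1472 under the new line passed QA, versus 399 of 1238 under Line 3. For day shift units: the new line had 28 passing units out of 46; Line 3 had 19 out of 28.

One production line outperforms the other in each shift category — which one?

Line 3

Night shift: the new line 357/1472 = 24.3%, Line 3 399/1238 = 32.2% → Line 3
Day shift: the new line 28/46 = 60.9%, Line 3 19/28 = 67.9% → Line 3
Line 3 has the higher rate in both groups.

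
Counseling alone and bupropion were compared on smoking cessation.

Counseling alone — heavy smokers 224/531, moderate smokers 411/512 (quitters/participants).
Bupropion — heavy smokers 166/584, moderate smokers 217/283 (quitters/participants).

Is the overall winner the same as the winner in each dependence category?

Heavy smokers: counseling alone 224/531 = 42.2%, bupropion 166/584 = 28.4% → counseling alone
Moderate smokers: counseling alone 411/512 = 80.3%, bupropion 217/283 = 76.7% → counseling alone
Overall: counseling alone 635/1043 = 60.9%, bupropion 383/867 = 44.2% → counseling alone
Counseling alone wins overall and in every dependence group — no reversal.

Yes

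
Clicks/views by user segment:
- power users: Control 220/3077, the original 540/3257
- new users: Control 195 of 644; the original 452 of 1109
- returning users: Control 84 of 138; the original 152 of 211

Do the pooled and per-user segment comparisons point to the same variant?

Yes

Power users: Control 220/3077 = 7.1%, the original 540/3257 = 16.6% → the original
New users: Control 195/644 = 30.3%, the original 452/1109 = 40.8% → the original
Returning users: Control 84/138 = 60.9%, the original 152/211 = 72.0% → the original
Overall: Control 499/3859 = 12.9%, the original 1144/4577 = 25.0% → the original
The original wins overall and in every user group — no reversal.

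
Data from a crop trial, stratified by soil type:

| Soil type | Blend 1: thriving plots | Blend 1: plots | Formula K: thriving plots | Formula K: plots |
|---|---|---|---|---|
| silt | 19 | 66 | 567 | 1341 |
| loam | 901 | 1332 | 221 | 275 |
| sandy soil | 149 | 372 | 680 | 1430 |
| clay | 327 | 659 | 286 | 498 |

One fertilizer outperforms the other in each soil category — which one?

Formula K

Silt: Blend 1 19/66 = 28.8%, Formula K 567/1341 = 42.3% → Formula K
Loam: Blend 1 901/1332 = 67.6%, Formula K 221/275 = 80.4% → Formula K
Sandy soil: Blend 1 149/372 = 40.1%, Formula K 680/1430 = 47.6% → Formula K
Clay: Blend 1 327/659 = 49.6%, Formula K 286/498 = 57.4% → Formula K
Formula K has the higher rate in all 4 groups.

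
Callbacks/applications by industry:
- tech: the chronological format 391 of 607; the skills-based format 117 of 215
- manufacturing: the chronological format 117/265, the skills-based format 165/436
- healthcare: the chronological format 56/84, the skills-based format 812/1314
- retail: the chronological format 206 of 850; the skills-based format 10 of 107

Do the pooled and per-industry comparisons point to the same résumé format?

Tech: the chronological format 391/607 = 64.4%, the skills-based format 117/215 = 54.4% → the chronological format
Manufacturing: the chronological format 117/265 = 44.2%, the skills-based format 165/436 = 37.8% → the chronological format
Healthcare: the chronological format 56/84 = 66.7%, the skills-based format 812/1314 = 61.8% → the chronological format
Retail: the chronological format 206/850 = 24.2%, the skills-based format 10/107 = 9.3% → the chronological format
Overall: the chronological format 770/1806 = 42.6%, the skills-based format 1104/2072 = 53.3% → the skills-based format
The chronological format wins each industry group but the skills-based format wins overall — the comparison reverses. The chronological format's applications skew toward retail, which has a lower base rate.

No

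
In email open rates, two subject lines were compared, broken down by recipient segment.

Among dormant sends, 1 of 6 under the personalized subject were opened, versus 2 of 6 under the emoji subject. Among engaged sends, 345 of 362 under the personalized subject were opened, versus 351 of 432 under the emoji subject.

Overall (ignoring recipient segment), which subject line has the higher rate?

the personalized subject

Dormant: the personalized subject 1/6 = 16.7%, the emoji subject 2/6 = 33.3% → the emoji subject
Engaged: the personalized subject 345/362 = 95.3%, the emoji subject 351/432 = 81.2% → the personalized subject
Overall: the personalized subject 346/368 = 94.0%, the emoji subject 353/438 = 80.6% → the personalized subject
(Neither sweeps every recipient group, but the personalized subject has the higher pooled rate.)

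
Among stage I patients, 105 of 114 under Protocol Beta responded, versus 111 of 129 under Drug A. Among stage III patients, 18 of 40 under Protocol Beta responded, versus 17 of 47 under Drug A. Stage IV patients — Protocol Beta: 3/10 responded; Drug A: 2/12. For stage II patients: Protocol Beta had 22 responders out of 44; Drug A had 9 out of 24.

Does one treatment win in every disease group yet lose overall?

No

Stage I: Protocol Beta 105/114 = 92.1%, Drug A 111/129 = 86.0% → Protocol Beta
Stage III: Protocol Beta 18/40 = 45.0%, Drug A 17/47 = 36.2% → Protocol Beta
Stage IV: Protocol Beta 3/10 = 30.0%, Drug A 2/12 = 16.7% → Protocol Beta
Stage II: Protocol Beta 22/44 = 50.0%, Drug A 9/24 = 37.5% → Protocol Beta
Overall: Protocol Beta 148/208 = 71.2%, Drug A 139/212 = 65.6% → Protocol Beta
Protocol Beta wins overall and in every disease group — no reversal.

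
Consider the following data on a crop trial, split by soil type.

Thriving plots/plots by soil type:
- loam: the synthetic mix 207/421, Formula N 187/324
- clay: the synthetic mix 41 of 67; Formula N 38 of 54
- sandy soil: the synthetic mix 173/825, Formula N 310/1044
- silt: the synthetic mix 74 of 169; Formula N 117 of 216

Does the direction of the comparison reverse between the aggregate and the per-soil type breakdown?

Loam: the synthetic mix 207/421 = 49.2%, Formula N 187/324 = 57.7% → Formula N
Clay: the synthetic mix 41/67 = 61.2%, Formula N 38/54 = 70.4% → Formula N
Sandy soil: the synthetic mix 173/825 = 21.0%, Formula N 310/1044 = 29.7% → Formula N
Silt: the synthetic mix 74/169 = 43.8%, Formula N 117/216 = 54.2% → Formula N
Overall: the synthetic mix 495/1482 = 33.4%, Formula N 652/1638 = 39.8% → Formula N
Formula N wins overall and in every soil group — no reversal.

No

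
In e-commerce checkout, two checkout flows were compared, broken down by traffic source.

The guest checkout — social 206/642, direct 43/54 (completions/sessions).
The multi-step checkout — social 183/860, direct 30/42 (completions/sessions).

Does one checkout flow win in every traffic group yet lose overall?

No

Social: the guest checkout 206/642 = 32.1%, the multi-step checkout 183/860 = 21.3% → the guest checkout
Direct: the guest checkout 43/54 = 79.6%, the multi-step checkout 30/42 = 71.4% → the guest checkout
Overall: the guest checkout 249/696 = 35.8%, the multi-step checkout 213/902 = 23.6% → the guest checkout
The guest checkout wins overall and in every traffic group — no reversal.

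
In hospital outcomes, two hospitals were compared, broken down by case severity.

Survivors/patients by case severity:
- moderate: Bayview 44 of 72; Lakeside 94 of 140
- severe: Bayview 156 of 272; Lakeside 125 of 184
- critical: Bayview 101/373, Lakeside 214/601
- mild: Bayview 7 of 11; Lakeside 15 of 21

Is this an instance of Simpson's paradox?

Moderate: Bayview 44/72 = 61.1%, Lakeside 94/140 = 67.1% → Lakeside
Severe: Bayview 156/272 = 57.4%, Lakeside 125/184 = 67.9% → Lakeside
Critical: Bayview 101/373 = 27.1%, Lakeside 214/601 = 35.6% → Lakeside
Mild: Bayview 7/11 = 63.6%, Lakeside 15/21 = 71.4% → Lakeside
Overall: Bayview 308/728 = 42.3%, Lakeside 448/946 = 47.4% → Lakeside
Lakeside wins overall and in every case group — no reversal.

No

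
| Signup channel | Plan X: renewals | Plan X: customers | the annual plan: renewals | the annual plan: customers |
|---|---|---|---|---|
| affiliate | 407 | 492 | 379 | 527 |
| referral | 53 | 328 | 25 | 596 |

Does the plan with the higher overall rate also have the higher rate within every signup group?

Affiliate: Plan X 407/492 = 82.7%, the annual plan 379/527 = 71.9% → Plan X
Referral: Plan X 53/328 = 16.2%, the annual plan 25/596 = 4.2% → Plan X
Overall: Plan X 460/820 = 56.1%, the annual plan 404/1123 = 36.0% → Plan X
Plan X wins overall and in every signup group — no reversal.

Yes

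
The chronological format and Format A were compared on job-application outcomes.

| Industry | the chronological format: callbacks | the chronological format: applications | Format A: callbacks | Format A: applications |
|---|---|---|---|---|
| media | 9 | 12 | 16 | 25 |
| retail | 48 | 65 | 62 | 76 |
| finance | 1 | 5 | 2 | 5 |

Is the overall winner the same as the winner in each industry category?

No

Media: the chronological format 9/12 = 75.0%, Format A 16/25 = 64.0% → the chronological format
Retail: the chronological format 48/65 = 73.8%, Format A 62/76 = 81.6% → Format A
Finance: the chronological format 1/5 = 20.0%, Format A 2/5 = 40.0% → Format A
Overall: the chronological format 58/82 = 70.7%, Format A 80/106 = 75.5% → Format A
Neither sweeps: the chronological format wins 1 of 3 groups, Format A wins 2. Format A wins overall but not every group — no Simpson reversal.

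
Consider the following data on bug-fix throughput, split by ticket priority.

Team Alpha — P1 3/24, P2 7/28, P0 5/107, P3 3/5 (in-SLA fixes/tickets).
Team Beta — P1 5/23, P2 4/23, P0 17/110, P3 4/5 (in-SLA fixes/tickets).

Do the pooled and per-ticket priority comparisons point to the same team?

P1: Team Alpha 3/24 = 12.5%, Team Beta 5/23 = 21.7% → Team Beta
P2: Team Alpha 7/28 = 25.0%, Team Beta 4/23 = 17.4% → Team Alpha
P0: Team Alpha 5/107 = 4.7%, Team Beta 17/110 = 15.5% → Team Beta
P3: Team Alpha 3/5 = 60.0%, Team Beta 4/5 = 80.0% → Team Beta
Overall: Team Alpha 18/164 = 11.0%, Team Beta 30/161 = 18.6% → Team Beta
Neither sweeps: Team Alpha wins 1 of 4 groups, Team Beta wins 3. Team Beta wins overall but not every group — no Simpson reversal.

No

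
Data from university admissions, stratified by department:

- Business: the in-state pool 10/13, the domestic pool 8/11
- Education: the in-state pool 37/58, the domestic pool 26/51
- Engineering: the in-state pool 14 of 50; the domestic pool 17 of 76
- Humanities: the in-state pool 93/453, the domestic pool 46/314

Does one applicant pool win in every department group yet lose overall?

Business: the in-state pool 10/13 = 76.9%, the domestic pool 8/11 = 72.7% → the in-state pool
Education: the in-state pool 37/58 = 63.8%, the domestic pool 26/51 = 51.0% → the in-state pool
Engineering: the in-state pool 14/50 = 28.0%, the domestic pool 17/76 = 22.4% → the in-state pool
Humanities: the in-state pool 93/453 = 20.5%, the domestic pool 46/314 = 14.6% → the in-state pool
Overall: the in-state pool 154/574 = 26.8%, the domestic pool 97/452 = 21.5% → the in-state pool
The in-state pool wins overall and in every department group — no reversal.

No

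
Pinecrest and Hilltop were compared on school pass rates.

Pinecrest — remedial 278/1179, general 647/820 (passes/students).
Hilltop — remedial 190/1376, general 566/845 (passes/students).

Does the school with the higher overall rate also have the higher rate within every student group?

Yes

Remedial: Pinecrest 278/1179 = 23.6%, Hilltop 190/1376 = 13.8% → Pinecrest
General: Pinecrest 647/820 = 78.9%, Hilltop 566/845 = 67.0% → Pinecrest
Overall: Pinecrest 925/1999 = 46.3%, Hilltop 756/2221 = 34.0% → Pinecrest
Pinecrest wins overall and in every student group — no reversal.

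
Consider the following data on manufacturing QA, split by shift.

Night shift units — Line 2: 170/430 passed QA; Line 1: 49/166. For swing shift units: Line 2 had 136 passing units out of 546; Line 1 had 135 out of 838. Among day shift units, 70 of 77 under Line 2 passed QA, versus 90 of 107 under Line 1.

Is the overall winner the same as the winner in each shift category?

Night shift: Line 2 170/430 = 39.5%, Line 1 49/166 = 29.5% → Line 2
Swing shift: Line 2 136/546 = 24.9%, Line 1 135/838 = 16.1% → Line 2
Day shift: Line 2 70/77 = 90.9%, Line 1 90/107 = 84.1% → Line 2
Overall: Line 2 376/1053 = 35.7%, Line 1 274/1111 = 24.7% → Line 2
Line 2 wins overall and in every shift group — no reversal.

Yes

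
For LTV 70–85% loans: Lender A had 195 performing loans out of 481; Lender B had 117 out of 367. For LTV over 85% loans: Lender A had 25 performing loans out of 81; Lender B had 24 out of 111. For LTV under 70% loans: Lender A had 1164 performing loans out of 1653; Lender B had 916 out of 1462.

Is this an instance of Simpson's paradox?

No

LTV 70–85%: Lender A 195/481 = 40.5%, Lender B 117/367 = 31.9% → Lender A
LTV over 85%: Lender A 25/81 = 30.9%, Lender B 24/111 = 21.6% → Lender A
LTV under 70%: Lender A 1164/1653 = 70.4%, Lender B 916/1462 = 62.7% → Lender A
Overall: Lender A 1384/2215 = 62.5%, Lender B 1057/1940 = 54.5% → Lender A
Lender A wins overall and in every loan-to-value group — no reversal.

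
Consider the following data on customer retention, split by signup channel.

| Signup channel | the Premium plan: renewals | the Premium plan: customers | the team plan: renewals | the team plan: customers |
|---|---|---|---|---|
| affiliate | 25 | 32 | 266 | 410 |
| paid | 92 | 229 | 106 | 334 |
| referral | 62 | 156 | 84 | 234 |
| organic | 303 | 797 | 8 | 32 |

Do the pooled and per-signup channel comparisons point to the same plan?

No

Affiliate: the Premium plan 25/32 = 78.1%, the team plan 266/410 = 64.9% → the Premium plan
Paid: the Premium plan 92/229 = 40.2%, the team plan 106/334 = 31.7% → the Premium plan
Referral: the Premium plan 62/156 = 39.7%, the team plan 84/234 = 35.9% → the Premium plan
Organic: the Premium plan 303/797 = 38.0%, the team plan 8/32 = 25.0% → the Premium plan
Overall: the Premium plan 482/1214 = 39.7%, the team plan 464/1010 = 45.9% → the team plan
The Premium plan wins each signup group but the team plan wins overall — the comparison reverses. The Premium plan's customers skew toward organic, which has a lower base rate.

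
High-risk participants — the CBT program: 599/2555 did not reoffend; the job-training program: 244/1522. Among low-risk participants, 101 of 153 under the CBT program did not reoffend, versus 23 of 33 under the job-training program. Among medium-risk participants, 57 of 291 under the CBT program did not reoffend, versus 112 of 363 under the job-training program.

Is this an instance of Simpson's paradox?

High-risk: the CBT program 599/2555 = 23.4%, the job-training program 244/1522 = 16.0% → the CBT program
Low-risk: the CBT program 101/153 = 66.0%, the job-training program 23/33 = 69.7% → the job-training program
Medium-risk: the CBT program 57/291 = 19.6%, the job-training program 112/363 = 30.9% → the job-training program
Overall: the CBT program 757/2999 = 25.2%, the job-training program 379/1918 = 19.8% → the CBT program
Neither sweeps: the CBT program wins 1 of 3 groups, the job-training program wins 2. The CBT program wins overall but not every group — no Simpson reversal.

No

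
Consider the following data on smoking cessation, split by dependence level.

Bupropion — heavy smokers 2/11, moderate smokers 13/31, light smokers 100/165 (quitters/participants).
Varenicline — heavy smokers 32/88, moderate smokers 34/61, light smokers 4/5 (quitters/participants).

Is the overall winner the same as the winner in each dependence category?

Heavy smokers: bupropion 2/11 = 18.2%, varenicline 32/88 = 36.4% → varenicline
Moderate smokers: bupropion 13/31 = 41.9%, varenicline 34/61 = 55.7% → varenicline
Light smokers: bupropion 100/165 = 60.6%, varenicline 4/5 = 80.0% → varenicline
Overall: bupropion 115/207 = 55.6%, varenicline 70/154 = 45.5% → bupropion
Varenicline wins each dependence group but bupropion wins overall — the comparison reverses. Varenicline's participants skew toward heavy smokers, which has a lower base rate.

No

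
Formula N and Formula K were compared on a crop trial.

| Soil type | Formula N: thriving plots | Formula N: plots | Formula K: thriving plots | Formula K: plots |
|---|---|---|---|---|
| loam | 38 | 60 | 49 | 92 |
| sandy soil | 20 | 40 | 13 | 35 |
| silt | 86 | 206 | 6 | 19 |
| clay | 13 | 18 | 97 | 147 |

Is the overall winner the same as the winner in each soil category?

Loam: Formula N 38/60 = 63.3%, Formula K 49/92 = 53.3% → Formula N
Sandy soil: Formula N 20/40 = 50.0%, Formula K 13/35 = 37.1% → Formula N
Silt: Formula N 86/206 = 41.7%, Formula K 6/19 = 31.6% → Formula N
Clay: Formula N 13/18 = 72.2%, Formula K 97/147 = 66.0% → Formula N
Overall: Formula N 157/324 = 48.5%, Formula K 165/293 = 56.3% → Formula K
Formula N wins each soil group but Formula K wins overall — the comparison reverses. Formula N's plots skew toward silt, which has a lower base rate.

No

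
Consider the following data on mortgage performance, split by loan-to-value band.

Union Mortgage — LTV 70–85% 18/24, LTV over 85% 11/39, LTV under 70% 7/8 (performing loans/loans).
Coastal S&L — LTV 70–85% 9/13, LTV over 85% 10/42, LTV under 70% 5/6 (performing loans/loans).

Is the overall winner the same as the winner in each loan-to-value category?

LTV 70–85%: Union Mortgage 18/24 = 75.0%, Coastal S&L 9/13 = 69.2% → Union Mortgage
LTV over 85%: Union Mortgage 11/39 = 28.2%, Coastal S&L 10/42 = 23.8% → Union Mortgage
LTV under 70%: Union Mortgage 7/8 = 87.5%, Coastal S&L 5/6 = 83.3% → Union Mortgage
Overall: Union Mortgage 36/71 = 50.7%, Coastal S&L 24/61 = 39.3% → Union Mortgage
Union Mortgage wins overall and in every loan-to-value group — no reversal.

Yes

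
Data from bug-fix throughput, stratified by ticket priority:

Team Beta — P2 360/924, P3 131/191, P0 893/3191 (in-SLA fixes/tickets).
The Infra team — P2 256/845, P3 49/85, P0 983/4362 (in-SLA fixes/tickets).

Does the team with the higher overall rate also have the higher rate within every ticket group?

P2: Team Beta 360/924 = 39.0%, the Infra team 256/845 = 30.3% → Team Beta
P3: Team Beta 131/191 = 68.6%, the Infra team 49/85 = 57.6% → Team Beta
P0: Team Beta 893/3191 = 28.0%, the Infra team 983/4362 = 22.5% → Team Beta
Overall: Team Beta 1384/4306 = 32.1%, the Infra team 1288/5292 = 24.3% → Team Beta
Team Beta wins overall and in every ticket group — no reversal.

Yes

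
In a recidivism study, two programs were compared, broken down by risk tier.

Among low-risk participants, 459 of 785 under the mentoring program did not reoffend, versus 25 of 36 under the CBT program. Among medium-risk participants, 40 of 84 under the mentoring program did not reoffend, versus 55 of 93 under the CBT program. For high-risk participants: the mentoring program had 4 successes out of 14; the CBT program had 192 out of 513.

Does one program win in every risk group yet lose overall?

Low-risk: the mentoring program 459/785 = 58.5%, the CBT program 25/36 = 69.4% → the CBT program
Medium-risk: the mentoring program 40/84 = 47.6%, the CBT program 55/93 = 59.1% → the CBT program
High-risk: the mentoring program 4/14 = 28.6%, the CBT program 192/513 = 37.4% → the CBT program
Overall: the mentoring program 503/883 = 57.0%, the CBT program 272/642 = 42.4% → the mentoring program
The CBT program wins each risk group but the mentoring program wins overall — the comparison reverses. The CBT program's participants skew toward high-risk, which has a lower base rate.

Yes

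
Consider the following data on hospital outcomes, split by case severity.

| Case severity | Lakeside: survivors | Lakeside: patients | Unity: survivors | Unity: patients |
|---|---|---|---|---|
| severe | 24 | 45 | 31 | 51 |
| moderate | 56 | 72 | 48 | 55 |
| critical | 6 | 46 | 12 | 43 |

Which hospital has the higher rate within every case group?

Unity

Severe: Lakeside 24/45 = 53.3%, Unity 31/51 = 60.8% → Unity
Moderate: Lakeside 56/72 = 77.8%, Unity 48/55 = 87.3% → Unity
Critical: Lakeside 6/46 = 13.0%, Unity 12/43 = 27.9% → Unity
Unity has the higher rate in all 3 groups.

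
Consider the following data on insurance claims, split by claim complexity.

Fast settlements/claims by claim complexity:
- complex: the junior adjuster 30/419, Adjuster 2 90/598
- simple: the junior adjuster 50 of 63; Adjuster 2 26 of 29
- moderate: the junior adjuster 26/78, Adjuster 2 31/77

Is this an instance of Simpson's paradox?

Complex: the junior adjuster 30/419 = 7.2%, Adjuster 2 90/598 = 15.1% → Adjuster 2
Simple: the junior adjuster 50/63 = 79.4%, Adjuster 2 26/29 = 89.7% → Adjuster 2
Moderate: the junior adjuster 26/78 = 33.3%, Adjuster 2 31/77 = 40.3% → Adjuster 2
Overall: the junior adjuster 106/560 = 18.9%, Adjuster 2 147/704 = 20.9% → Adjuster 2
Adjuster 2 wins overall and in every claim group — no reversal.

No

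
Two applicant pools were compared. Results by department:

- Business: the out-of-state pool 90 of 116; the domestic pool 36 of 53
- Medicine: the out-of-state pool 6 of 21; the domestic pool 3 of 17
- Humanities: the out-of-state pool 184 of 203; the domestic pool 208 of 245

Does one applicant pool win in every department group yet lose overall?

Business: the out-of-state pool 90/116 = 77.6%, the domestic pool 36/53 = 67.9% → the out-of-state pool
Medicine: the out-of-state pool 6/21 = 28.6%, the domestic pool 3/17 = 17.6% → the out-of-state pool
Humanities: the out-of-state pool 184/203 = 90.6%, the domestic pool 208/245 = 84.9% → the out-of-state pool
Overall: the out-of-state pool 280/340 = 82.4%, the domestic pool 247/315 = 78.4% → the out-of-state pool
The out-of-state pool wins overall and in every department group — no reversal.

No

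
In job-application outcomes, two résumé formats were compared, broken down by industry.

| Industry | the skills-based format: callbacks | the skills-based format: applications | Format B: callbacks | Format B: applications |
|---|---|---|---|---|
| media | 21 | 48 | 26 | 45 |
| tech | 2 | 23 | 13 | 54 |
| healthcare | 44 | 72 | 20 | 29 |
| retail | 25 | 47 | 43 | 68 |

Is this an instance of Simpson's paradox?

Media: the skills-based format 21/48 = 43.8%, Format B 26/45 = 57.8% → Format B
Tech: the skills-based format 2/23 = 8.7%, Format B 13/54 = 24.1% → Format B
Healthcare: the skills-based format 44/72 = 61.1%, Format B 20/29 = 69.0% → Format B
Retail: the skills-based format 25/47 = 53.2%, Format B 43/68 = 63.2% → Format B
Overall: the skills-based format 92/190 = 48.4%, Format B 102/196 = 52.0% → Format B
Format B wins overall and in every industry group — no reversal.

No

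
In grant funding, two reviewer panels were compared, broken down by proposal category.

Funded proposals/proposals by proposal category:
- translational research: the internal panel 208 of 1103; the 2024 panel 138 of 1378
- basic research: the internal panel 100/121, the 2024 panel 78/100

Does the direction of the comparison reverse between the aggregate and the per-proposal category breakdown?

No

Translational research: the internal panel 208/1103 = 18.9%, the 2024 panel 138/1378 = 10.0% → the internal panel
Basic research: the internal panel 100/121 = 82.6%, the 2024 panel 78/100 = 78.0% → the internal panel
Overall: the internal panel 308/1224 = 25.2%, the 2024 panel 216/1478 = 14.6% → the internal panel
The internal panel wins overall and in every proposal group — no reversal.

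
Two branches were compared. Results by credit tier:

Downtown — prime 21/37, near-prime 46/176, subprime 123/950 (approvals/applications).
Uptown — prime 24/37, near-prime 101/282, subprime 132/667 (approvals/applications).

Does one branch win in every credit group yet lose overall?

No

Prime: Downtown 21/37 = 56.8%, Uptown 24/37 = 64.9% → Uptown
Near-prime: Downtown 46/176 = 26.1%, Uptown 101/282 = 35.8% → Uptown
Subprime: Downtown 123/950 = 12.9%, Uptown 132/667 = 19.8% → Uptown
Overall: Downtown 190/1163 = 16.3%, Uptown 257/986 = 26.1% → Uptown
Uptown wins overall and in every credit group — no reversal.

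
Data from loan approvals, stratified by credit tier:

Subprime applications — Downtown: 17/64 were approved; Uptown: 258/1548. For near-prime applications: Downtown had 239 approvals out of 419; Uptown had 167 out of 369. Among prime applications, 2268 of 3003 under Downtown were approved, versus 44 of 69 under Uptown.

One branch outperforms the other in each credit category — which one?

Downtown

Subprime: Downtown 17/64 = 26.6%, Uptown 258/1548 = 16.7% → Downtown
Near-prime: Downtown 239/419 = 57.0%, Uptown 167/369 = 45.3% → Downtown
Prime: Downtown 2268/3003 = 75.5%, Uptown 44/69 = 63.8% → Downtown
Downtown has the higher rate in all 3 groups.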